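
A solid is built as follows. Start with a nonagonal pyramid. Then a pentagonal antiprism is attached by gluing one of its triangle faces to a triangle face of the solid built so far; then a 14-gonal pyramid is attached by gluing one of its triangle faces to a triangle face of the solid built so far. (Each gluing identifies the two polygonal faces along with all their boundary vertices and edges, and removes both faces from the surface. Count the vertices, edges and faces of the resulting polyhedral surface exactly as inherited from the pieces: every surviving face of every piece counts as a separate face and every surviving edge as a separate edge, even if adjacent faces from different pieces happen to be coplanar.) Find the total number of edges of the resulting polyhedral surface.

60

A nonagonal pyramid: V=10, E=18, F=10.
Attach a pentagonal antiprism (V=10, E=20, F=12) along a 3-gon: merge 3 vertices and 3 edges, delete both glued faces → V=17, E=35, F=20.
Attach a 14-gonal pyramid (V=15, E=28, F=15) along a 3-gon: merge 3 vertices and 3 edges, delete both glued faces → V=29, E=60, F=33.
Check: V − E + F = 29 − 60 + 33 = 2.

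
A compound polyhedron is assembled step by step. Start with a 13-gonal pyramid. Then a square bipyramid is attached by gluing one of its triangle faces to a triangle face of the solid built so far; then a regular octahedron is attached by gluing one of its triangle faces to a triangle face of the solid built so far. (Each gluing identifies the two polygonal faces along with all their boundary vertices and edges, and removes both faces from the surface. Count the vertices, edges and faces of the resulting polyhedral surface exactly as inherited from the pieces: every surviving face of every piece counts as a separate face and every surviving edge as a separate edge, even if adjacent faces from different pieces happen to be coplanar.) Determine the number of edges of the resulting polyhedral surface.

A 13-gonal pyramid: V=14, E=26, F=14.
Attach a square bipyramid (V=6, E=12, F=8) along a 3-gon: merge 3 vertices and 3 edges, delete both glued faces → V=17, E=35, F=20.
Attach a regular octahedron (V=6, E=12, F=8) along a 3-gon: merge 3 vertices and 3 edges, delete both glued faces → V=20, E=44, F=26.
Check: V − E + F = 20 − 44 + 26 = 2.

44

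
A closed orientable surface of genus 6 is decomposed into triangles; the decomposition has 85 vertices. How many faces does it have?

χ = 2 − 2·6 = -10, and every face is a triangle so 3F = 2E.
V − E + F = -10 with E = 3F/2 gives 85 − (3/2 − 1)·F = -10, so F = 190 and E = 285.

190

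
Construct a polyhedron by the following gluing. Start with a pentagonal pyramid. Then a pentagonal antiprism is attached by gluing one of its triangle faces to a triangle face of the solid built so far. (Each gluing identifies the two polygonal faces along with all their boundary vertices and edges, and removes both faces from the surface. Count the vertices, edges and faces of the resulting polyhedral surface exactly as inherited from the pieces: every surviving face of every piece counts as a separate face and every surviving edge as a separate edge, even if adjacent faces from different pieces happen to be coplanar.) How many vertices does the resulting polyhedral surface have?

A pentagonal pyramid: V=6, E=10, F=6.
Attach a pentagonal antiprism (V=10, E=20, F=12) along a 3-gon: merge 3 vertices and 3 edges, delete both glued faces → V=13, E=27, F=16.
Check: V − E + F = 13 − 27 + 16 = 2.

13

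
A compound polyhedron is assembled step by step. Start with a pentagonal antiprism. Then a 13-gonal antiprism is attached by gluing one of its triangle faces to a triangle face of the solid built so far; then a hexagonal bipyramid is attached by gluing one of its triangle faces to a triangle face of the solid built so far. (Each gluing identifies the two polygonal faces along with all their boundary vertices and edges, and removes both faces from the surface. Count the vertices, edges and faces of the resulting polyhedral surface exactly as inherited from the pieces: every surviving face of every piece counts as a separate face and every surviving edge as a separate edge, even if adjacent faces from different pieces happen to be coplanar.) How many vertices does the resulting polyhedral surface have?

A pentagonal antiprism: V=10, E=20, F=12.
Attach a 13-gonal antiprism (V=26, E=52, F=28) along a 3-gon: merge 3 vertices and 3 edges, delete both glued faces → V=33, E=69, F=38.
Attach a hexagonal bipyramid (V=8, E=18, F=12) along a 3-gon: merge 3 vertices and 3 edges, delete both glued faces → V=38, E=84, F=48.
Check: V − E + F = 38 − 84 + 48 = 2.

38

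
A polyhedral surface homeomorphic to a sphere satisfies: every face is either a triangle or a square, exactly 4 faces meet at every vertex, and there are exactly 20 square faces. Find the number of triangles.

Let x be the number of triangles; then F = 20 + x.
Edge–face incidences: 2E = 4·20 + 3·x = 80 + 3x.
Every vertex has degree 4, so 4V = 2E.
Euler: V − E + F = 2 ⇒ (2E)/4 − E + (20 + x) = 2.
Multiply by 8: 2·(2E) − 4·(2E) + 8·(20 + x) = 16, i.e. 160 + 8x − 2·(80 + 3x) = 16.
Collecting terms: 2x = 16, so x = 8.
Then 2E = 80 + 3·8 = 104, so E = 52, V = 2E/4 = 26, F = 20 + 8 = 28.

8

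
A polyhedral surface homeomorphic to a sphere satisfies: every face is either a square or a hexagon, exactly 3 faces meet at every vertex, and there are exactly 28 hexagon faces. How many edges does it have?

96

Let x be the number of squares; then F = 28 + x.
Edge–face incidences: 2E = 6·28 + 4·x = 168 + 4x.
Every vertex has degree 3, so 3V = 2E.
Euler: V − E + F = 2 ⇒ (2E)/3 − E + (28 + x) = 2.
Multiply by 6: 2·(2E) − 3·(2E) + 6·(28 + x) = 12, i.e. 168 + 6x − (168 + 4x) = 12.
Collecting terms: 2x = 12, so x = 6.
Then 2E = 168 + 4·6 = 192, so E = 96, V = 2E/3 = 64, F = 28 + 6 = 34.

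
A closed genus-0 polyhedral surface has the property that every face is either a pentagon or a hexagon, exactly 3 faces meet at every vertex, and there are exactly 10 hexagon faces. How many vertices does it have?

Let x be the number of pentagons; then F = 10 + x.
Edge–face incidences: 2E = 6·10 + 5·x = 60 + 5x.
Every vertex has degree 3, so 3V = 2E.
Euler: V − E + F = 2 ⇒ (2E)/3 − E + (10 + x) = 2.
Multiply by 6: 2·(2E) − 3·(2E) + 6·(10 + x) = 12, i.e. 60 + 6x − (60 + 5x) = 12.
Collecting terms: x = 12.
Then 2E = 60 + 5·12 = 120, so E = 60, V = 2E/3 = 40, F = 10 + 12 = 22.

40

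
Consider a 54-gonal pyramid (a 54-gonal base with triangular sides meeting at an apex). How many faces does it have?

55

A pyramid on an n-gon base has one n-gon and n triangles: V = 54 + 1 = 55, E = 2·54 = 108, F = 54 + 1 = 55.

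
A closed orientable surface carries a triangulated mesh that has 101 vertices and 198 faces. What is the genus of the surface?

Every face is a triangle, so 2E = 3·198 = 594, giving E = 297.
χ = V − E + F = 101 − 297 + 198 = 2.
For a closed orientable surface χ = 2 − 2g, so g = (2 − (2))/2 = 0.

0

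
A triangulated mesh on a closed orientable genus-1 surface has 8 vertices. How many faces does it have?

χ = 2 − 2·1 = 0, and every face is a triangle so 3F = 2E.
V − E + F = 0 with E = 3F/2 gives 8 − (3/2 − 1)·F = 0, so F = 16 and E = 24.

16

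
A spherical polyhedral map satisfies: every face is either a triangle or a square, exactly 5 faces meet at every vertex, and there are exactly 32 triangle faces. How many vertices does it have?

24

Let x be the number of squares; then F = 32 + x.
Edge–face incidences: 2E = 3·32 + 4·x = 96 + 4x.
Every vertex has degree 5, so 5V = 2E.
Euler: V − E + F = 2 ⇒ (2E)/5 − E + (32 + x) = 2.
Multiply by 10: 2·(2E) − 5·(2E) + 10·(32 + x) = 20, i.e. 320 + 10x − 3·(96 + 4x) = 20.
Collecting terms: −2x + 32 = 20, so −2x = −12, so x = 6.
Then 2E = 96 + 4·6 = 120, so E = 60, V = 2E/5 = 24, F = 32 + 6 = 38.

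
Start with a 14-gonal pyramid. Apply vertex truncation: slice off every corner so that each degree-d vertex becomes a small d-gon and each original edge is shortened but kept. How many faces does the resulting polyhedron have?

The base solid has V = 15, E = 28, F = 15.
Truncation replaces each original edge-end by a new vertex, so V′ = 2E = 56.
Each original edge survives, and each old vertex of degree d contributes d new edges; summing degrees gives Σd = 2E, so E′ = E + 2E = 3E = 84.
Each original face survives and each original vertex becomes one new face: F′ = F + V = 30.

30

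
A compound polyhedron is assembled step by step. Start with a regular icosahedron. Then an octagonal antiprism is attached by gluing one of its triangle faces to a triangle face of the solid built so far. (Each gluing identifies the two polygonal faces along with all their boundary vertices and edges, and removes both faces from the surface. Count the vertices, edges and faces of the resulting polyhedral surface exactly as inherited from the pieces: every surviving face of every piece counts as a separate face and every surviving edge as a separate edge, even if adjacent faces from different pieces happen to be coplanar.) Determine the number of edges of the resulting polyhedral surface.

59

A regular icosahedron: V=12, E=30, F=20.
Attach an octagonal antiprism (V=16, E=32, F=18) along a 3-gon: merge 3 vertices and 3 edges, delete both glued faces → V=25, E=59, F=36.
Check: V − E + F = 25 − 59 + 36 = 2.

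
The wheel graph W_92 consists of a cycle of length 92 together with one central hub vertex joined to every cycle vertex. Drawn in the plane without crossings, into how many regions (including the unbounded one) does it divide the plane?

93

W_92 has V = 92 + 1 = 93 vertices and E = 2·92 = 184 edges.
By Euler's formula F = 2 − V + E = 2 − 93 + 184 = 93.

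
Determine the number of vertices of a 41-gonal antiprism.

82

An antiprism on an n-gon has two n-gon caps and 2n triangles: V = 2·41 = 82, E = 4·41 = 164, F = 2·41 + 2 = 84.
Check: V − E + F = 82 − 164 + 84 = 2.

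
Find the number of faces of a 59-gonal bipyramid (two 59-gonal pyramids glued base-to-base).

A bipyramid over an n-gon has 2n triangular faces and n + 2 vertices: V = 59 + 2 = 61, E = 3·59 = 177, F = 2·59 = 118.

118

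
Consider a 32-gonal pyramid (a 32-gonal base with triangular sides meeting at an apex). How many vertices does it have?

A pyramid on an n-gon base has one n-gon and n triangles: V = 32 + 1 = 33, E = 2·32 = 64, F = 32 + 1 = 33.

33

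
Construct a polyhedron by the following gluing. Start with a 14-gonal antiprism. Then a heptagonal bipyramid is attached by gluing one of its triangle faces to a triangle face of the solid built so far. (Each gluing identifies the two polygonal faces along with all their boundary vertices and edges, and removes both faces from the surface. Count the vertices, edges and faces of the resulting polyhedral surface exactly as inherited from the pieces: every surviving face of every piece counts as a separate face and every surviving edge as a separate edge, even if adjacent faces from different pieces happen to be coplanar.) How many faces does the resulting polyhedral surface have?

42

A 14-gonal antiprism: V=28, E=56, F=30.
Attach a heptagonal bipyramid (V=9, E=21, F=14) along a 3-gon: merge 3 vertices and 3 edges, delete both glued faces → V=34, E=74, F=42.
Check: V − E + F = 34 − 74 + 42 = 2.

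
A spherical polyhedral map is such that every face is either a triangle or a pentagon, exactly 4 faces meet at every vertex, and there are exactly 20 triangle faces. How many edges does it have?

60

Let x be the number of pentagons; then F = 20 + x.
Edge–face incidences: 2E = 3·20 + 5·x = 60 + 5x.
Every vertex has degree 4, so 4V = 2E.
Euler: V − E + F = 2 ⇒ (2E)/4 − E + (20 + x) = 2.
Multiply by 8: 2·(2E) − 4·(2E) + 8·(20 + x) = 16, i.e. 160 + 8x − 2·(60 + 5x) = 16.
Collecting terms: −2x + 40 = 16, so −2x = −24, so x = 12.
Then 2E = 60 + 5·12 = 120, so E = 60, V = 2E/4 = 30, F = 20 + 12 = 32.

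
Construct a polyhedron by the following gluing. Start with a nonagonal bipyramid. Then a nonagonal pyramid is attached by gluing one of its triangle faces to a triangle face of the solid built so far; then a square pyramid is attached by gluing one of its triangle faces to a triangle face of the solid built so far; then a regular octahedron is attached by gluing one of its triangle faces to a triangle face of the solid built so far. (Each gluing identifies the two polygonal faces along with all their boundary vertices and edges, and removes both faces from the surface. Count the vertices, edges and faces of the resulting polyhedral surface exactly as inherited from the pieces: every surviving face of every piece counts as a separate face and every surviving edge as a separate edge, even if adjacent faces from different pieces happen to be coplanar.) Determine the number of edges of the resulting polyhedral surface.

A nonagonal bipyramid: V=11, E=27, F=18.
Attach a nonagonal pyramid (V=10, E=18, F=10) along a 3-gon: merge 3 vertices and 3 edges, delete both glued faces → V=18, E=42, F=26.
Attach a square pyramid (V=5, E=8, F=5) along a 3-gon: merge 3 vertices and 3 edges, delete both glued faces → V=20, E=47, F=29.
Attach a regular octahedron (V=6, E=12, F=8) along a 3-gon: merge 3 vertices and 3 edges, delete both glued faces → V=23, E=56, F=35.
Check: V − E + F = 23 − 56 + 35 = 2.

56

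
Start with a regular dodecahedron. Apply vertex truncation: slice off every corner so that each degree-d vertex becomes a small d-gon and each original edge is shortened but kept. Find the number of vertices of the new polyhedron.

60

The base solid has V = 20, E = 30, F = 12.
Truncation replaces each original edge-end by a new vertex, so V′ = 2E = 60.
Each original edge survives, and each old vertex of degree d contributes d new edges; summing degrees gives Σd = 2E, so E′ = E + 2E = 3E = 90.
Each original face survives and each original vertex becomes one new face: F′ = F + V = 32.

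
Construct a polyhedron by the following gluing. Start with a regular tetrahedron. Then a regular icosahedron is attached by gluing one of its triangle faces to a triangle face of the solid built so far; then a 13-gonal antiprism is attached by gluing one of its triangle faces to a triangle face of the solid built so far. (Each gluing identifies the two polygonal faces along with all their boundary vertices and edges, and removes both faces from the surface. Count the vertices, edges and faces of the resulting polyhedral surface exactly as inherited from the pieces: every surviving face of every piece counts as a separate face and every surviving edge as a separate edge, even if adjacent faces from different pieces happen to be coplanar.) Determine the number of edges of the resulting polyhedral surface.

A regular tetrahedron: V=4, E=6, F=4.
Attach a regular icosahedron (V=12, E=30, F=20) along a 3-gon: merge 3 vertices and 3 edges, delete both glued faces → V=13, E=33, F=22.
Attach a 13-gonal antiprism (V=26, E=52, F=28) along a 3-gon: merge 3 vertices and 3 edges, delete both glued faces → V=36, E=82, F=48.
Check: V − E + F = 36 − 82 + 48 = 2.

82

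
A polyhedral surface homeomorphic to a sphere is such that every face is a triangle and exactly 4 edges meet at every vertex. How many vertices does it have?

6

Each face has 3 edges and each edge borders two faces, so 2E = 3F.
Each vertex has degree 4, so 4V = 2E and hence V = 3F/4.
Euler: V − E + F = 2 ⇒ (3F/4) − (3F/2) + F = 2.
Multiply by 8: (6 − 12 + 8)F = 16, i.e. 2F = 16.
So F = 8, E = 3·8/2 = 12, V = 3·8/4 = 6.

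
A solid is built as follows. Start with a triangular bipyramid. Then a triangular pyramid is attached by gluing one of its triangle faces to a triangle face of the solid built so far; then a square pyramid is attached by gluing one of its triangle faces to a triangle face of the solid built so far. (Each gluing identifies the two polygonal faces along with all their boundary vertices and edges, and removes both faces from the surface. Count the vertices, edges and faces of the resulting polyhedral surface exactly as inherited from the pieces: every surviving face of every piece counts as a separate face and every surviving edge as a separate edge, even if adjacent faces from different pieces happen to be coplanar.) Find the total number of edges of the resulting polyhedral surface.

A triangular bipyramid: V=5, E=9, F=6.
Attach a triangular pyramid (V=4, E=6, F=4) along a 3-gon: merge 3 vertices and 3 edges, delete both glued faces → V=6, E=12, F=8.
Attach a square pyramid (V=5, E=8, F=5) along a 3-gon: merge 3 vertices and 3 edges, delete both glued faces → V=8, E=17, F=11.
Check: V − E + F = 8 − 17 + 11 = 2.

17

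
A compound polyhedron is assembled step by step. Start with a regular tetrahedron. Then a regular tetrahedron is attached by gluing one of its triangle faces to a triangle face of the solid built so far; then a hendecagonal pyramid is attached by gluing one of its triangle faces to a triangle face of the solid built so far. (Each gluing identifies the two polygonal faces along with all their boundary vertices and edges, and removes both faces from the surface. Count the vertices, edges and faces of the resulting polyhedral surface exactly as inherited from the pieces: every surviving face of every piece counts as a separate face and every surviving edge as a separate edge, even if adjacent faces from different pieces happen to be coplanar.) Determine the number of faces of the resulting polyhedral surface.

16

A regular tetrahedron: V=4, E=6, F=4.
Attach a regular tetrahedron (V=4, E=6, F=4) along a 3-gon: merge 3 vertices and 3 edges, delete both glued faces → V=5, E=9, F=6.
Attach a hendecagonal pyramid (V=12, E=22, F=12) along a 3-gon: merge 3 vertices and 3 edges, delete both glued faces → V=14, E=28, F=16.
Check: V − E + F = 14 − 28 + 16 = 2.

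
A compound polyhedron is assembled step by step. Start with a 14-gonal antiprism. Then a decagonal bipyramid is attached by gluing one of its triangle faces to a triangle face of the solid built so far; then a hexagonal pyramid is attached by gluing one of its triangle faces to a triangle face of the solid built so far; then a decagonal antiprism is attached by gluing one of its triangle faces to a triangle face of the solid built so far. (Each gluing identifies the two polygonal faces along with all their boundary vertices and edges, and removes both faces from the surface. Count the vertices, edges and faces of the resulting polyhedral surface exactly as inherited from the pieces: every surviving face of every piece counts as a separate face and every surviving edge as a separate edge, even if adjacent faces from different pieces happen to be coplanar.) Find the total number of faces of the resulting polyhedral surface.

A 14-gonal antiprism: V=28, E=56, F=30.
Attach a decagonal bipyramid (V=12, E=30, F=20) along a 3-gon: merge 3 vertices and 3 edges, delete both glued faces → V=37, E=83, F=48.
Attach a hexagonal pyramid (V=7, E=12, F=7) along a 3-gon: merge 3 vertices and 3 edges, delete both glued faces → V=41, E=92, F=53.
Attach a decagonal antiprism (V=20, E=40, F=22) along a 3-gon: merge 3 vertices and 3 edges, delete both glued faces → V=58, E=129, F=73.
Check: V − E + F = 58 − 129 + 73 = 2.

73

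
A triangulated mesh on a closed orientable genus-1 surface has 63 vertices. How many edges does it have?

189

χ = 2 − 2·1 = 0, and every face is a triangle so 3F = 2E.
V − E + F = 0 with E = 3F/2 gives 63 − (3/2 − 1)·F = 0, so F = 126 and E = 189.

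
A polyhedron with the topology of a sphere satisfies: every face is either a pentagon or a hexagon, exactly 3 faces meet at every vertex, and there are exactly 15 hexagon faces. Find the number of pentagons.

Let x be the number of pentagons; then F = 15 + x.
Edge–face incidences: 2E = 6·15 + 5·x = 90 + 5x.
Every vertex has degree 3, so 3V = 2E.
Euler: V − E + F = 2 ⇒ (2E)/3 − E + (15 + x) = 2.
Multiply by 6: 2·(2E) − 3·(2E) + 6·(15 + x) = 12, i.e. 90 + 6x − (90 + 5x) = 12.
Collecting terms: x = 12.
Then 2E = 90 + 5·12 = 150, so E = 75, V = 2E/3 = 50, F = 15 + 12 = 27.

12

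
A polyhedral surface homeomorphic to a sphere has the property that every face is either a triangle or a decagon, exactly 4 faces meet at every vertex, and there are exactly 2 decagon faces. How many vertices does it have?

20

Let x be the number of triangles; then F = 2 + x.
Edge–face incidences: 2E = 10·2 + 3·x = 20 + 3x.
Every vertex has degree 4, so 4V = 2E.
Euler: V − E + F = 2 ⇒ (2E)/4 − E + (2 + x) = 2.
Multiply by 8: 2·(2E) − 4·(2E) + 8·(2 + x) = 16, i.e. 16 + 8x − 2·(20 + 3x) = 16.
Collecting terms: 2x − 24 = 16, so 2x = 40, so x = 20.
Then 2E = 20 + 3·20 = 80, so E = 40, V = 2E/4 = 20, F = 2 + 20 = 22.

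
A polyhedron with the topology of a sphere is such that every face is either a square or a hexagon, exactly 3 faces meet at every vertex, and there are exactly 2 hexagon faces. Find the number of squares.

Let x be the number of squares; then F = 2 + x.
Edge–face incidences: 2E = 6·2 + 4·x = 12 + 4x.
Every vertex has degree 3, so 3V = 2E.
Euler: V − E + F = 2 ⇒ (2E)/3 − E + (2 + x) = 2.
Multiply by 6: 2·(2E) − 3·(2E) + 6·(2 + x) = 12, i.e. 12 + 6x − (12 + 4x) = 12.
Collecting terms: 2x = 12, so x = 6.
Then 2E = 12 + 4·6 = 36, so E = 18, V = 2E/3 = 12, F = 2 + 6 = 8.

6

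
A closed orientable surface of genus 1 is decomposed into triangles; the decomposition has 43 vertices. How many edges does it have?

χ = 2 − 2·1 = 0, and every face is a triangle so 3F = 2E.
V − E + F = 0 with E = 3F/2 gives 43 − (3/2 − 1)·F = 0, so F = 86 and E = 129.

129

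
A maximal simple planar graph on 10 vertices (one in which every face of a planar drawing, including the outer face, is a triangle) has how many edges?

In a plane triangulation 3F = 2E and V − E + F = 2, so E = 3V − 6 = 3·10 − 6 = 24.

24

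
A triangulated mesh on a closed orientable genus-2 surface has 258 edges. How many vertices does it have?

χ = 2 − 2·2 = -2, and every face is a triangle so 3F = 2E.
F = 2E/3 = 172. Then V = -2 + E − F = -2 + 258 − 172 = 84.

84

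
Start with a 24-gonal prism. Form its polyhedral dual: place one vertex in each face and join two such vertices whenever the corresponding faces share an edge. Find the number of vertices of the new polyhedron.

The base solid has V = 48, E = 72, F = 26.
The dual swaps V and F and preserves E: V′ = F = 26, E′ = E = 72, F′ = V = 48.

26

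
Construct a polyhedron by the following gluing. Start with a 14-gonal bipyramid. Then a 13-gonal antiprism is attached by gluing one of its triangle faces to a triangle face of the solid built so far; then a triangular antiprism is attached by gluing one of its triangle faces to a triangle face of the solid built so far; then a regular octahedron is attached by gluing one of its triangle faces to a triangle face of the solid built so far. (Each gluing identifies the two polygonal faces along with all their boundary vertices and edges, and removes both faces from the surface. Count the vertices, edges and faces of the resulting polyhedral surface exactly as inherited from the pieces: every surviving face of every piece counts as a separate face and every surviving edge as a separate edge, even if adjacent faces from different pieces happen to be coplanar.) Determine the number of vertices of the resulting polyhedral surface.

45

A 14-gonal bipyramid: V=16, E=42, F=28.
Attach a 13-gonal antiprism (V=26, E=52, F=28) along a 3-gon: merge 3 vertices and 3 edges, delete both glued faces → V=39, E=91, F=54.
Attach a triangular antiprism (V=6, E=12, F=8) along a 3-gon: merge 3 vertices and 3 edges, delete both glued faces → V=42, E=100, F=60.
Attach a regular octahedron (V=6, E=12, F=8) along a 3-gon: merge 3 vertices and 3 edges, delete both glued faces → V=45, E=109, F=66.
Check: V − E + F = 45 − 109 + 66 = 2.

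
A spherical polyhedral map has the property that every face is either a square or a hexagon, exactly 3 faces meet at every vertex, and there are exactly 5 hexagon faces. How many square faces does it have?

6

Let x be the number of squares; then F = 5 + x.
Edge–face incidences: 2E = 6·5 + 4·x = 30 + 4x.
Every vertex has degree 3, so 3V = 2E.
Euler: V − E + F = 2 ⇒ (2E)/3 − E + (5 + x) = 2.
Multiply by 6: 2·(2E) − 3·(2E) + 6·(5 + x) = 12, i.e. 30 + 6x − (30 + 4x) = 12.
Collecting terms: 2x = 12, so x = 6.
Then 2E = 30 + 4·6 = 54, so E = 27, V = 2E/3 = 18, F = 5 + 6 = 11.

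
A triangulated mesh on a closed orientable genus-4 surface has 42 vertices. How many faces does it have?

χ = 2 − 2·4 = -6, and every face is a triangle so 3F = 2E.
V − E + F = -6 with E = 3F/2 gives 42 − (3/2 − 1)·F = -6, so F = 96 and E = 144.

96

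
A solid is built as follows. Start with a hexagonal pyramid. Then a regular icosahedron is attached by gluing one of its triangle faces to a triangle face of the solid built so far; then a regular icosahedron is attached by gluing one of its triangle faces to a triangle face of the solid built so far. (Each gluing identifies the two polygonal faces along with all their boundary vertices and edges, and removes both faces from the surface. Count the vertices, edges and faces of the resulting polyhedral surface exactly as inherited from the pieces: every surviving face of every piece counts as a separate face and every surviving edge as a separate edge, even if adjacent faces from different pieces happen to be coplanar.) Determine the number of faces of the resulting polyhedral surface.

43

A hexagonal pyramid: V=7, E=12, F=7.
Attach a regular icosahedron (V=12, E=30, F=20) along a 3-gon: merge 3 vertices and 3 edges, delete both glued faces → V=16, E=39, F=25.
Attach a regular icosahedron (V=12, E=30, F=20) along a 3-gon: merge 3 vertices and 3 edges, delete both glued faces → V=25, E=66, F=43.
Check: V − E + F = 25 − 66 + 43 = 2.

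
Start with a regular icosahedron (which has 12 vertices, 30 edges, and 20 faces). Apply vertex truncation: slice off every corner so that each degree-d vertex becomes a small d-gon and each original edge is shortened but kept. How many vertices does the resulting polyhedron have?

Truncation replaces each original edge-end by a new vertex, so V′ = 2E = 60.
Each original edge survives, and each old vertex of degree d contributes d new edges; summing degrees gives Σd = 2E, so E′ = E + 2E = 3E = 90.
Each original face survives and each original vertex becomes one new face: F′ = F + V = 32.

60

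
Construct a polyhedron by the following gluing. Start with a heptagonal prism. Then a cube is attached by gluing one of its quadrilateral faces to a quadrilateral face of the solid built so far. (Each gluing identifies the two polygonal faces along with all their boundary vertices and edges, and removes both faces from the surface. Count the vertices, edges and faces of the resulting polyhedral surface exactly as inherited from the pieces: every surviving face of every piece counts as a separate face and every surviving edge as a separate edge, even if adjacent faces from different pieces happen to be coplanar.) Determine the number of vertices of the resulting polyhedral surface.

18

A heptagonal prism: V=14, E=21, F=9.
Attach a cube (V=8, E=12, F=6) along a 4-gon: merge 4 vertices and 4 edges, delete both glued faces → V=18, E=29, F=13.
Check: V − E + F = 18 − 29 + 13 = 2.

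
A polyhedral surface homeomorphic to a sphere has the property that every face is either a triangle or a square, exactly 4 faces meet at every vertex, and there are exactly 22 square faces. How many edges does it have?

Let x be the number of triangles; then F = 22 + x.
Edge–face incidences: 2E = 4·22 + 3·x = 88 + 3x.
Every vertex has degree 4, so 4V = 2E.
Euler: V − E + F = 2 ⇒ (2E)/4 − E + (22 + x) = 2.
Multiply by 8: 2·(2E) − 4·(2E) + 8·(22 + x) = 16, i.e. 176 + 8x − 2·(88 + 3x) = 16.
Collecting terms: 2x = 16, so x = 8.
Then 2E = 88 + 3·8 = 112, so E = 56, V = 2E/4 = 28, F = 22 + 8 = 30.

56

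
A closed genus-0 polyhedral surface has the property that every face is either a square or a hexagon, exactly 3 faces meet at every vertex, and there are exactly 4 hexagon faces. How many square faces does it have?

6

Let x be the number of squares; then F = 4 + x.
Edge–face incidences: 2E = 6·4 + 4·x = 24 + 4x.
Every vertex has degree 3, so 3V = 2E.
Euler: V − E + F = 2 ⇒ (2E)/3 − E + (4 + x) = 2.
Multiply by 6: 2·(2E) − 3·(2E) + 6·(4 + x) = 12, i.e. 24 + 6x − (24 + 4x) = 12.
Collecting terms: 2x = 12, so x = 6.
Then 2E = 24 + 4·6 = 48, so E = 24, V = 2E/3 = 16, F = 4 + 6 = 10.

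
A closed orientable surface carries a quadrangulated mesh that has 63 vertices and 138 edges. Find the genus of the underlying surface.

Every face is a square and each edge borders two faces, so 4F = 2·138, giving F = 69.
χ = V − E + F = 63 − 138 + 69 = -6.
For a closed orientable surface χ = 2 − 2g, so g = (2 − (-6))/2 = 4.

4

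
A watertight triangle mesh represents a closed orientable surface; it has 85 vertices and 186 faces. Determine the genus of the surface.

Every face is a triangle, so 2E = 3·186 = 558, giving E = 279.
χ = V − E + F = 85 − 279 + 186 = -8.
For a closed orientable surface χ = 2 − 2g, so g = (2 − (-8))/2 = 5.

5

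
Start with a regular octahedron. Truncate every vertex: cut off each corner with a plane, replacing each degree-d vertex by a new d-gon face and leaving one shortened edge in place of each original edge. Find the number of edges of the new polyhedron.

36

The base solid has V = 6, E = 12, F = 8.
Truncation replaces each original edge-end by a new vertex, so V′ = 2E = 24.
Each original edge survives, and each old vertex of degree d contributes d new edges; summing degrees gives Σd = 2E, so E′ = E + 2E = 3E = 36.
Each original face survives and each original vertex becomes one new face: F′ = F + V = 14.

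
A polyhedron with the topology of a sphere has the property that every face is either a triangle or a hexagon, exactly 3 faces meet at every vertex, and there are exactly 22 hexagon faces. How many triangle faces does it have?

Let x be the number of triangles; then F = 22 + x.
Edge–face incidences: 2E = 6·22 + 3·x = 132 + 3x.
Every vertex has degree 3, so 3V = 2E.
Euler: V − E + F = 2 ⇒ (2E)/3 − E + (22 + x) = 2.
Multiply by 6: 2·(2E) − 3·(2E) + 6·(22 + x) = 12, i.e. 132 + 6x − (132 + 3x) = 12.
Collecting terms: 3x = 12, so x = 4.
Then 2E = 132 + 3·4 = 144, so E = 72, V = 2E/3 = 48, F = 22 + 4 = 26.

4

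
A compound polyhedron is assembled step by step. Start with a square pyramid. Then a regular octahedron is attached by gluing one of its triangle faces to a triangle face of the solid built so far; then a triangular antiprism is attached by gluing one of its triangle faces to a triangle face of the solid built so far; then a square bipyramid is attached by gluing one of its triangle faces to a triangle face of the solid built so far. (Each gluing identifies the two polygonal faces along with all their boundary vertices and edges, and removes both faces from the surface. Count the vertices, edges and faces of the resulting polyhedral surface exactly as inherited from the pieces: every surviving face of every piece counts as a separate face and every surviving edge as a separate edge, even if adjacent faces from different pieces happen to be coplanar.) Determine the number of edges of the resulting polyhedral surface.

A square pyramid: V=5, E=8, F=5.
Attach a regular octahedron (V=6, E=12, F=8) along a 3-gon: merge 3 vertices and 3 edges, delete both glued faces → V=8, E=17, F=11.
Attach a triangular antiprism (V=6, E=12, F=8) along a 3-gon: merge 3 vertices and 3 edges, delete both glued faces → V=11, E=26, F=17.
Attach a square bipyramid (V=6, E=12, F=8) along a 3-gon: merge 3 vertices and 3 edges, delete both glued faces → V=14, E=35, F=23.
Check: V − E + F = 14 − 35 + 23 = 2.

35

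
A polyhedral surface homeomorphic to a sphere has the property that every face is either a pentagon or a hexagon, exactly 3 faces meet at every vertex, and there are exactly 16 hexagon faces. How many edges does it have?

Let x be the number of pentagons; then F = 16 + x.
Edge–face incidences: 2E = 6·16 + 5·x = 96 + 5x.
Every vertex has degree 3, so 3V = 2E.
Euler: V − E + F = 2 ⇒ (2E)/3 − E + (16 + x) = 2.
Multiply by 6: 2·(2E) − 3·(2E) + 6·(16 + x) = 12, i.e. 96 + 6x − (96 + 5x) = 12.
Collecting terms: x = 12.
Then 2E = 96 + 5·12 = 156, so E = 78, V = 2E/3 = 52, F = 16 + 12 = 28.

78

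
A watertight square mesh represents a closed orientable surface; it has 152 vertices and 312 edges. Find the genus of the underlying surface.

Every face is a square and each edge borders two faces, so 4F = 2·312, giving F = 156.
χ = V − E + F = 152 − 312 + 156 = -4.
For a closed orientable surface χ = 2 − 2g, so g = (2 − (-4))/2 = 3.

3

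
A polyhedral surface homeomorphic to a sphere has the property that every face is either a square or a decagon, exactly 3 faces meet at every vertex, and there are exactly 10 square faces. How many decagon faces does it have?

Let x be the number of decagons; then F = 10 + x.
Edge–face incidences: 2E = 4·10 + 10·x = 40 + 10x.
Every vertex has degree 3, so 3V = 2E.
Euler: V − E + F = 2 ⇒ (2E)/3 − E + (10 + x) = 2.
Multiply by 6: 2·(2E) − 3·(2E) + 6·(10 + x) = 12, i.e. 60 + 6x − (40 + 10x) = 12.
Collecting terms: −4x + 20 = 12, so −4x = −8, so x = 2.
Then 2E = 40 + 10·2 = 60, so E = 30, V = 2E/3 = 20, F = 10 + 2 = 12.

2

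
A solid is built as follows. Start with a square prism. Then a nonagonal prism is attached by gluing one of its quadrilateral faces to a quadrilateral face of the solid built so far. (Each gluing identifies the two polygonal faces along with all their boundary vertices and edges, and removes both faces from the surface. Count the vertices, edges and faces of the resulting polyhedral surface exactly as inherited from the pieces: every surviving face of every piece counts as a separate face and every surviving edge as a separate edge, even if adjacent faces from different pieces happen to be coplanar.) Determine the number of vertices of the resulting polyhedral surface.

22

A square prism: V=8, E=12, F=6.
Attach a nonagonal prism (V=18, E=27, F=11) along a 4-gon: merge 4 vertices and 4 edges, delete both glued faces → V=22, E=35, F=15.
Check: V − E + F = 22 − 35 + 15 = 2.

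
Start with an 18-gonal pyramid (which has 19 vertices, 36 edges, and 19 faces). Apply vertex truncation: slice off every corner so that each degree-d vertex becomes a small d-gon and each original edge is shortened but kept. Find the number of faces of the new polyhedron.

Truncation replaces each original edge-end by a new vertex, so V′ = 2E = 72.
Each original edge survives, and each old vertex of degree d contributes d new edges; summing degrees gives Σd = 2E, so E′ = E + 2E = 3E = 108.
Each original face survives and each original vertex becomes one new face: F′ = F + V = 38.

38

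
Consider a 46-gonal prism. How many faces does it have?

A prism on an n-gon has two n-gon bases and n rectangular sides: V = 2·46 = 92, E = 3·46 = 138, F = 46 + 2 = 48.
Check: V − E + F = 92 − 138 + 48 = 2.

48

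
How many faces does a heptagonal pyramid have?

A pyramid on an n-gon base has one n-gon and n triangles: V = 7 + 1 = 8, E = 2·7 = 14, F = 7 + 1 = 8.
Check: V − E + F = 8 − 14 + 8 = 2.

8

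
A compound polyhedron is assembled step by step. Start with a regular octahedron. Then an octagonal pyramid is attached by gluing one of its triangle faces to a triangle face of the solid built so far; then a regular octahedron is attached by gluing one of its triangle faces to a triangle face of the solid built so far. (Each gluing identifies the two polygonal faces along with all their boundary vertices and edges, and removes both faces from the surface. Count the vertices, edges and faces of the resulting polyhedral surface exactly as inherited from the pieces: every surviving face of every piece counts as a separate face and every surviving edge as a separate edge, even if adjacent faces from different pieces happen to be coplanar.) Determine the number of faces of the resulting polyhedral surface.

21

A regular octahedron: V=6, E=12, F=8.
Attach an octagonal pyramid (V=9, E=16, F=9) along a 3-gon: merge 3 vertices and 3 edges, delete both glued faces → V=12, E=25, F=15.
Attach a regular octahedron (V=6, E=12, F=8) along a 3-gon: merge 3 vertices and 3 edges, delete both glued faces → V=15, E=34, F=21.
Check: V − E + F = 15 − 34 + 21 = 2.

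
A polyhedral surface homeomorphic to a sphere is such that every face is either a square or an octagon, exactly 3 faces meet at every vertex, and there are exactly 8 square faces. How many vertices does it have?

Let x be the number of octagons; then F = 8 + x.
Edge–face incidences: 2E = 4·8 + 8·x = 32 + 8x.
Every vertex has degree 3, so 3V = 2E.
Euler: V − E + F = 2 ⇒ (2E)/3 − E + (8 + x) = 2.
Multiply by 6: 2·(2E) − 3·(2E) + 6·(8 + x) = 12, i.e. 48 + 6x − (32 + 8x) = 12.
Collecting terms: −2x + 16 = 12, so −2x = −4, so x = 2.
Then 2E = 32 + 8·2 = 48, so E = 24, V = 2E/3 = 16, F = 8 + 2 = 10.

16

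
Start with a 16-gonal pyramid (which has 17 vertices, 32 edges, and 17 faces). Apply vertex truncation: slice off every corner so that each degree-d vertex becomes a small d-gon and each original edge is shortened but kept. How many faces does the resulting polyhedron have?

Truncation replaces each original edge-end by a new vertex, so V′ = 2E = 64.
Each original edge survives, and each old vertex of degree d contributes d new edges; summing degrees gives Σd = 2E, so E′ = E + 2E = 3E = 96.
Each original face survives and each original vertex becomes one new face: F′ = F + V = 34.

34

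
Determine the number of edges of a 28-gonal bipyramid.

84

A bipyramid over an n-gon has 2n triangular faces and n + 2 vertices: V = 28 + 2 = 30, E = 3·28 = 84, F = 2·28 = 56.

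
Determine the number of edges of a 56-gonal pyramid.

112

A pyramid on an n-gon base has one n-gon and n triangles: V = 56 + 1 = 57, E = 2·56 = 112, F = 56 + 1 = 57.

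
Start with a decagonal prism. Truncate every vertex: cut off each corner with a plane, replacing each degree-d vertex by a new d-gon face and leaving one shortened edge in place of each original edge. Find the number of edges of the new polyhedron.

90

The base solid has V = 20, E = 30, F = 12.
Truncation replaces each original edge-end by a new vertex, so V′ = 2E = 60.
Each original edge survives, and each old vertex of degree d contributes d new edges; summing degrees gives Σd = 2E, so E′ = E + 2E = 3E = 90.
Each original face survives and each original vertex becomes one new face: F′ = F + V = 32.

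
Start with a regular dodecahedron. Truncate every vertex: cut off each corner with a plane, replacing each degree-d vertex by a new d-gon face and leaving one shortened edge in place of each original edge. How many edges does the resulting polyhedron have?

The base solid has V = 20, E = 30, F = 12.
Truncation replaces each original edge-end by a new vertex, so V′ = 2E = 60.
Each original edge survives, and each old vertex of degree d contributes d new edges; summing degrees gives Σd = 2E, so E′ = E + 2E = 3E = 90.
Each original face survives and each original vertex becomes one new face: F′ = F + V = 32.

90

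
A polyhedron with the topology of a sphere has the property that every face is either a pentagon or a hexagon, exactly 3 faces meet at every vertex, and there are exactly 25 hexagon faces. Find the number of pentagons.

Let x be the number of pentagons; then F = 25 + x.
Edge–face incidences: 2E = 6·25 + 5·x = 150 + 5x.
Every vertex has degree 3, so 3V = 2E.
Euler: V − E + F = 2 ⇒ (2E)/3 − E + (25 + x) = 2.
Multiply by 6: 2·(2E) − 3·(2E) + 6·(25 + x) = 12, i.e. 150 + 6x − (150 + 5x) = 12.
Collecting terms: x = 12.
Then 2E = 150 + 5·12 = 210, so E = 105, V = 2E/3 = 70, F = 25 + 12 = 37.

12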